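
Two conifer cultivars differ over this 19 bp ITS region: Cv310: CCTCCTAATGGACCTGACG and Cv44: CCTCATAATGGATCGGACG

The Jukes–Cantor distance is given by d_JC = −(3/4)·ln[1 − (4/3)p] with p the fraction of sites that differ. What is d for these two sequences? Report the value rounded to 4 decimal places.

Mismatches occur at site 5 (C/A), site 13 (C/T), site 15 (T/G).
p = 3/19 = 0.157895.
d = −0.75 · ln(1 − (4/3)·0.157895) = −0.75 · ln(0.789473) = −0.75 · (-0.236390) = 0.1773.

0.1773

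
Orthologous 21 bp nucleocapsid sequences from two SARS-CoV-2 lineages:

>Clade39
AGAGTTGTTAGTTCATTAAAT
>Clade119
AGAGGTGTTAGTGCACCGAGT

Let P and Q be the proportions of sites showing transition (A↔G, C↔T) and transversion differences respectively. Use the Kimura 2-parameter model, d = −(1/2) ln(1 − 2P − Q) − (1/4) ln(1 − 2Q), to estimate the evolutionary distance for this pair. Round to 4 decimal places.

0.3761

Differing sites — 5:T/G (Tv); 13:T/G (Tv); 16:T/C (Ti); 17:T/C (Ti); 18:A/G (Ti); 20:A/G (Ti).
Of the 6 differences, 4 transitions and 2 transversions over 21 sites: P = 4/21 = 0.190476, Q = 2/21 = 0.095238.
d = −0.5·ln(0.523810) − 0.25·ln(0.809524) = −0.5·(-0.646626) − 0.25·(-0.211309) = 0.3761.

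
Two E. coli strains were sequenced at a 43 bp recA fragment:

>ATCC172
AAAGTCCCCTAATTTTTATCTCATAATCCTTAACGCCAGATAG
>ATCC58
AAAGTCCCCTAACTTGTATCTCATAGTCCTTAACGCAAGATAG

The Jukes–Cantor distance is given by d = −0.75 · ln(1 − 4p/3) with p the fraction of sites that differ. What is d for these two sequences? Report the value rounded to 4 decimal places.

0.0993

The sequences differ at positions 13 (T/C), 16 (T/G), 26 (A/G), 37 (C/A).
p = 4/43 = 0.093023.
d = −0.75 · ln(1 − (4/3)·0.093023) = −0.75 · ln(0.875969) = −0.75 · (-0.132425) = 0.0993.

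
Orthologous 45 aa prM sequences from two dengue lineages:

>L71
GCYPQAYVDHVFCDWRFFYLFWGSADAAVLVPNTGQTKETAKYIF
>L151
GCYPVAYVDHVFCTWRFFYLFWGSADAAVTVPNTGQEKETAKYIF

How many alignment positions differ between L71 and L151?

4

The sequences differ at positions 5 (Q/V), 14 (D/T), 30 (L/T), 37 (T/E).
That gives 4 mismatches out of 45 aligned sites, so the Hamming distance is 4.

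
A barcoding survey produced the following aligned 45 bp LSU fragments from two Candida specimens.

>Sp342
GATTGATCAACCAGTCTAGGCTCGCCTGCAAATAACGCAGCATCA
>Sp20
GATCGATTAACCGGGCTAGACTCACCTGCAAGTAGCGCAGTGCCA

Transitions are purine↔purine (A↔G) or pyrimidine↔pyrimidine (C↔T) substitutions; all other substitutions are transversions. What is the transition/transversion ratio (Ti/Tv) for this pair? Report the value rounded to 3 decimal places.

Mismatches occur at site 4 (T↔C, transition), site 8 (C↔T, transition), site 13 (A↔G, transition), site 15 (T↔G, transversion), site 20 (G↔A, transition), site 24 (G↔A, transition), site 32 (A↔G, transition), site 35 (A↔G, transition), site 41 (C↔T, transition), site 42 (A↔G, transition), site 43 (T↔C, transition).
Of the 11 differences, 10 transitions and 1 transversion, so Ti/Tv = 10/1 = 10.000.

10.000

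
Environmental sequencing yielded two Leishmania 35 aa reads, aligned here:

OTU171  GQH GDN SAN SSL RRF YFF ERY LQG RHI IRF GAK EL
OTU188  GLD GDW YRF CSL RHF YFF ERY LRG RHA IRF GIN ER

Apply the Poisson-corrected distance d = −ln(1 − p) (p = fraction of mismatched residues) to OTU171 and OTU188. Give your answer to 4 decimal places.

0.4643

The sequences differ at positions 2 (Q/L), 3 (H/D), 6 (N/W), 7 (S/Y), 8 (A/R), 9 (N/F), 10 (S/C), 14 (R/H), 23 (Q/R), 27 (I/A), 32 (A/I), 33 (K/N), 35 (L/R).
p = 13/35 = 0.371429.
d = −ln(1 − 0.371429) = −ln(0.628571) = 0.4643.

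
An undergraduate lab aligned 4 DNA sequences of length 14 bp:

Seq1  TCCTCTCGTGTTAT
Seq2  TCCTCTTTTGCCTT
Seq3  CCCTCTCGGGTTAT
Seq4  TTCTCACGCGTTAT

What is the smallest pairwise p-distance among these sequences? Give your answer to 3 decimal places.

0.143

Pairwise Hamming distances:
  Seq1 vs Seq2: 5
  Seq1 vs Seq3: 2
  Seq1 vs Seq4: 3
  Seq2 vs Seq3: 7
  Seq2 vs Seq4: 8
  Seq3 vs Seq4: 4
The smallest is 2 mismatches, between Seq1 and Seq3; p = 2/14 = 0.143.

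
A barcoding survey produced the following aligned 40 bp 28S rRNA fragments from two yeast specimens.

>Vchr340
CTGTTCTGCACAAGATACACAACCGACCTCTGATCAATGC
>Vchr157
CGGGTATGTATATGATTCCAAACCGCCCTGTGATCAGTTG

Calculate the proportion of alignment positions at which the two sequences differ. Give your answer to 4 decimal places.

The sequences differ at positions 2 (T/G), 4 (T/G), 6 (C/A), 9 (C/T), 11 (C/T), 13 (A/T), 17 (A/T), 19 (A/C), 20 (C/A), 26 (A/C), 30 (C/G), 37 (A/G), 39 (G/T), 40 (C/G).
There are 14 differences over 40 sites, so p = 14/40 = 0.3500.

0.3500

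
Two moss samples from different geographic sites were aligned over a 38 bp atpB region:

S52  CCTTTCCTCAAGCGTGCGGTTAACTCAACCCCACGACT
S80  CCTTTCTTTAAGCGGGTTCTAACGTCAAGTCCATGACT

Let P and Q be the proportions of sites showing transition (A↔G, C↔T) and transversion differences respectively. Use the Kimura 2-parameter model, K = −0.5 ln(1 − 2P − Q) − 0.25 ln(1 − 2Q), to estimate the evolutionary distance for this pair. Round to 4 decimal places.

Differing sites — 7:C/T (Ti); 9:C/T (Ti); 15:T/G (Tv); 17:C/T (Ti); 18:G/T (Tv); 19:G/C (Tv); 21:T/A (Tv); 23:A/C (Tv); 24:C/G (Tv); 29:C/G (Tv); 30:C/T (Ti); 34:C/T (Ti).
Of the 12 differences, 5 transitions and 7 transversions over 38 sites: P = 5/38 = 0.131579, Q = 7/38 = 0.184211.
d = −0.5·ln(0.552631) − 0.25·ln(0.631578) = −0.5·(-0.593065) − 0.25·(-0.459534) = 0.4114.

0.4114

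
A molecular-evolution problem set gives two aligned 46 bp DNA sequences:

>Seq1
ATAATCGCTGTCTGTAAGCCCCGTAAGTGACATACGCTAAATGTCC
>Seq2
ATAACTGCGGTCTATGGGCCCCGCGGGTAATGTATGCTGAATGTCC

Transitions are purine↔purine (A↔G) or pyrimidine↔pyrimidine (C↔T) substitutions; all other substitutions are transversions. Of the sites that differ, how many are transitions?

13

The sequences differ at positions 5 (T/C, transition), 6 (C/T, transition), 9 (T/G, transversion), 14 (G/A, transition), 16 (A/G, transition), 17 (A/G, transition), 24 (T/C, transition), 25 (A/G, transition), 26 (A/G, transition), 29 (G/A, transition), 31 (C/T, transition), 32 (A/G, transition), 35 (C/T, transition), 39 (A/G, transition).
Of the 14 differences, 13 transitions and 1 transversion, so the answer is 13.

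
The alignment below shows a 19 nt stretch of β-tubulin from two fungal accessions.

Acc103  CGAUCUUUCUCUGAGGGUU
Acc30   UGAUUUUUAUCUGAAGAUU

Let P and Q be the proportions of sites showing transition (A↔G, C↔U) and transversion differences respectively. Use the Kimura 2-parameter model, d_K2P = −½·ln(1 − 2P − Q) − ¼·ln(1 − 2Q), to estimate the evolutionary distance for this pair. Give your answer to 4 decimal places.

0.3487

The sequences differ at positions 1 (C/U, transition), 5 (C/U, transition), 9 (C/A, transversion), 15 (G/A, transition), 17 (G/A, transition).
Of the 5 differences, 4 transitions and 1 transversion over 19 sites: P = 4/19 = 0.210526, Q = 1/19 = 0.052632.
d = −0.5·ln(0.526316) − 0.25·ln(0.894736) = −0.5·(-0.641853) − 0.25·(-0.111227) = 0.3487.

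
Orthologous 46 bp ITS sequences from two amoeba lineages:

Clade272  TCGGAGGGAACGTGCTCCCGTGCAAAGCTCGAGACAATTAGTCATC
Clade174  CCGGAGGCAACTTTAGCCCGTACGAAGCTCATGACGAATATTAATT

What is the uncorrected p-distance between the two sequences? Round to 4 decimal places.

Differing sites — 1:T/C; 8:G/C; 12:G/T; 14:G/T; 15:C/A; 16:T/G; 22:G/A; 24:A/G; 31:G/A; 32:A/T; 36:A/G; 38:T/A; 41:G/T; 43:C/A; 46:C/T.
There are 15 differences over 46 sites, so p = 15/46 = 0.3261.

0.3261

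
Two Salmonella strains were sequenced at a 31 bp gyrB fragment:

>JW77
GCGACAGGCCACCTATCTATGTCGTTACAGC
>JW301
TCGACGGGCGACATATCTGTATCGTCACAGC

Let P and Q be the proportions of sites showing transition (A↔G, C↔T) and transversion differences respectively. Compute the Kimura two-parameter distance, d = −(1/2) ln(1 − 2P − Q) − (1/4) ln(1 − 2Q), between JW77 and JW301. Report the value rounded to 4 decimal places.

0.2729

The sequences differ at positions 1 (G/T, transversion), 6 (A/G, transition), 10 (C/G, transversion), 13 (C/A, transversion), 19 (A/G, transition), 21 (G/A, transition), 26 (T/C, transition).
Of the 7 differences, 4 transitions and 3 transversions over 31 sites: P = 4/31 = 0.129032, Q = 3/31 = 0.096774.
d = −0.5·ln(0.645162) − 0.25·ln(0.806452) = −0.5·(-0.438254) − 0.25·(-0.215111) = 0.2729.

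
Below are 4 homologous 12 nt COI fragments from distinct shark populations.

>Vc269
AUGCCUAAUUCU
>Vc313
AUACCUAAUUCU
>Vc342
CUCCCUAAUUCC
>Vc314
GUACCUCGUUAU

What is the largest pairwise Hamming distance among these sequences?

Pairwise Hamming distances:
  Vc269 vs Vc313: 1
  Vc269 vs Vc342: 3
  Vc269 vs Vc314: 5
  Vc313 vs Vc342: 3
  Vc313 vs Vc314: 4
  Vc342 vs Vc314: 6
The largest is 6, between Vc342 and Vc314.

6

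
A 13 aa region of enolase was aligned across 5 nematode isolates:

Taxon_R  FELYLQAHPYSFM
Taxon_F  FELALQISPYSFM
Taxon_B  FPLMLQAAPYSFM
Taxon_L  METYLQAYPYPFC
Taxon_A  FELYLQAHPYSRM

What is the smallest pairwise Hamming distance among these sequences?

1

Pairwise Hamming distances:
  Taxon_R vs Taxon_F: 3
  Taxon_R vs Taxon_B: 3
  Taxon_R vs Taxon_L: 5
  Taxon_R vs Taxon_A: 1
  Taxon_F vs Taxon_B: 4
  Taxon_F vs Taxon_L: 7
  Taxon_F vs Taxon_A: 4
  Taxon_B vs Taxon_L: 7
  Taxon_B vs Taxon_A: 4
  Taxon_L vs Taxon_A: 6
The smallest is 1, between Taxon_R and Taxon_A.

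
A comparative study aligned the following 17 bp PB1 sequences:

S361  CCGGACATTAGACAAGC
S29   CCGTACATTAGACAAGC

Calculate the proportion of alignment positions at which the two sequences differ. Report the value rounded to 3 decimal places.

0.059

A single mismatch occurs at site 4 (G/T).
There are 1 differences over 17 sites, so p = 1/17 = 0.059.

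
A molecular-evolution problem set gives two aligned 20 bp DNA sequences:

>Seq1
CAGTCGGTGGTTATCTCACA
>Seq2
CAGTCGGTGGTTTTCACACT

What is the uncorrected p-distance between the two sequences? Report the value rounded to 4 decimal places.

0.1500

Mismatches occur at site 13 (A↔T), site 16 (T↔A), site 20 (A↔T).
There are 3 differences over 20 sites, so p = 3/20 = 0.1500.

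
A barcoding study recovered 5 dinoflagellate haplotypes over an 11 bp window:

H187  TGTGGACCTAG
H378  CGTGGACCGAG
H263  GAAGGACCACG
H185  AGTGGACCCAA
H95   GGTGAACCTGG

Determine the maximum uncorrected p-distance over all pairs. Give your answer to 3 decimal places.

Pairwise Hamming distances:
  H187 vs H378: 2
  H187 vs H263: 5
  H187 vs H185: 3
  H187 vs H95: 3
  H378 vs H263: 5
  H378 vs H185: 3
  H378 vs H95: 4
  H263 vs H185: 6
  H263 vs H95: 5
  H185 vs H95: 5
The largest is 6 mismatches, between H263 and H185; p = 6/11 = 0.545.

0.545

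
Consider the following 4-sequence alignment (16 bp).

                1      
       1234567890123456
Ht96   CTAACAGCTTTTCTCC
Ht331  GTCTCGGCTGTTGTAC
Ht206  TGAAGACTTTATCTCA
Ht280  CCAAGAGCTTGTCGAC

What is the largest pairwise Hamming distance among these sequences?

Pairwise Hamming distances:
  Ht96 vs Ht331: 7
  Ht96 vs Ht206: 7
  Ht96 vs Ht280: 5
  Ht331 vs Ht206: 13
  Ht331 vs Ht280: 10
  Ht206 vs Ht280: 8
The largest is 13, between Ht331 and Ht206.

13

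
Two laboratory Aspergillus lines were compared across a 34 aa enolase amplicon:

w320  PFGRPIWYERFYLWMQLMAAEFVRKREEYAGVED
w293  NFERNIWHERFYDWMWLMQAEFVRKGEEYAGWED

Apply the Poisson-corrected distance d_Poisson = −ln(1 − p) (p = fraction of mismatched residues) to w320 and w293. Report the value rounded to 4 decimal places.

Differing sites — 1:P/N; 3:G/E; 5:P/N; 8:Y/H; 13:L/D; 16:Q/W; 19:A/Q; 26:R/G; 32:V/W.
p = 9/34 = 0.264706.
d = −ln(1 − 0.264706) = −ln(0.735294) = 0.3075.

0.3075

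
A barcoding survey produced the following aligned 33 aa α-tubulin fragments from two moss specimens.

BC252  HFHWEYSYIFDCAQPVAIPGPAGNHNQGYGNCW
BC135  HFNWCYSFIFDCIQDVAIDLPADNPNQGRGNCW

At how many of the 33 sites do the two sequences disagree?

Mismatches occur at site 3 (H→N), site 5 (E→C), site 8 (Y→F), site 13 (A→I), site 15 (P→D), site 19 (P→D), site 20 (G→L), site 23 (G→D), site 25 (H→P), site 29 (Y→R).
That gives 10 mismatches out of 33 aligned sites, so the Hamming distance is 10.

10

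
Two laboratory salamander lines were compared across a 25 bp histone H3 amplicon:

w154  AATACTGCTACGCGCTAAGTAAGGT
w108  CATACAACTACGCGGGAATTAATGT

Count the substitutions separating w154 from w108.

7

Mismatches occur at site 1 (A↔C), site 6 (T↔A), site 7 (G↔A), site 15 (C↔G), site 16 (T↔G), site 19 (G↔T), site 23 (G↔T).
That gives 7 mismatches out of 25 aligned sites, so the Hamming distance is 7.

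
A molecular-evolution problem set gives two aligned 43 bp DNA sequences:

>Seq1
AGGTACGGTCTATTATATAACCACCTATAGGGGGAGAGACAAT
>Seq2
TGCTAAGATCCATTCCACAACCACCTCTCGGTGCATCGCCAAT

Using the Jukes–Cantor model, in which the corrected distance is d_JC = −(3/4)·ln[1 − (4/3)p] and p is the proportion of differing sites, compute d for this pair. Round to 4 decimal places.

0.4693

Mismatches occur at site 1 (A→T), site 3 (G→C), site 6 (C→A), site 8 (G→A), site 11 (T→C), site 15 (A→C), site 16 (T→C), site 18 (T→C), site 27 (A→C), site 29 (A→C), site 32 (G→T), site 34 (G→C), site 36 (G→T), site 37 (A→C), site 39 (A→C).
p = 15/43 = 0.348837.
d = −0.75 · ln(1 − (4/3)·0.348837) = −0.75 · ln(0.534884) = −0.75 · (-0.625705) = 0.4693.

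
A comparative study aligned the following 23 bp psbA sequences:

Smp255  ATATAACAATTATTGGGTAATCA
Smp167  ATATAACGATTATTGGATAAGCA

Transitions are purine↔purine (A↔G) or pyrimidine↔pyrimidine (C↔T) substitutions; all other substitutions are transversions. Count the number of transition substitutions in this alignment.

2

Differing sites — 8:A/G (Ti); 17:G/A (Ti); 21:T/G (Tv).
Of the 3 differences, 2 transitions and 1 transversion, so the answer is 2.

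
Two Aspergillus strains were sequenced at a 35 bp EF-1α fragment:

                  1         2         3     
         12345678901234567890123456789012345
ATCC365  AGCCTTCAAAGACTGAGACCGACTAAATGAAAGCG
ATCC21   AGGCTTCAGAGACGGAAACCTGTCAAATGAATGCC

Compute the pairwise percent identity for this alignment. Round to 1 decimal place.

71.4%

The sequences differ at positions 3 (C/G), 9 (A/G), 14 (T/G), 17 (G/A), 21 (G/T), 22 (A/G), 23 (C/T), 24 (T/C), 32 (A/T), 35 (G/C).
25 of the 35 sites match, so the percent identity is 25/35 × 100 = 71.4%.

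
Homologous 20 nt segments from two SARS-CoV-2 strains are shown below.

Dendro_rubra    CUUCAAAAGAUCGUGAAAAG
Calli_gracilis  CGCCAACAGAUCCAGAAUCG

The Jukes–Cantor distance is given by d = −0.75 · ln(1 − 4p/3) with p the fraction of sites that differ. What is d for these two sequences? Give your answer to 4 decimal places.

0.4715

Mismatches occur at site 2 (U/G), site 3 (U/C), site 7 (A/C), site 13 (G/C), site 14 (U/A), site 18 (A/U), site 19 (A/C).
p = 7/20 = 0.350000.
d = −0.75 · ln(1 − (4/3)·0.350000) = −0.75 · ln(0.533333) = −0.75 · (-0.628609) = 0.4715.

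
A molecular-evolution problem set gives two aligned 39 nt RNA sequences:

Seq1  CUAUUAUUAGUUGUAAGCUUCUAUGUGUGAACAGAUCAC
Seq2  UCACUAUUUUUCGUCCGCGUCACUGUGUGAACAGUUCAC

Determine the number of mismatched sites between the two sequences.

Differing sites — 1:C/U; 2:U/C; 4:U/C; 9:A/U; 10:G/U; 12:U/C; 15:A/C; 16:A/C; 19:U/G; 22:U/A; 23:A/C; 35:A/U.
That gives 12 mismatches out of 39 aligned sites, so the Hamming distance is 12.

12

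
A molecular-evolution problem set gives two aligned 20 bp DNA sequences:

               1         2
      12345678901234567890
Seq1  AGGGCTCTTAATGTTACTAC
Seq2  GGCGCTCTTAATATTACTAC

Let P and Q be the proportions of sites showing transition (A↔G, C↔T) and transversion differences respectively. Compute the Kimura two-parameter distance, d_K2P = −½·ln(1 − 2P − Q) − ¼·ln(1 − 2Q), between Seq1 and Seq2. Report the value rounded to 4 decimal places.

Mismatches occur at site 1 (A/G, transition), site 3 (G/C, transversion), site 13 (G/A, transition).
Of the 3 differences, 2 transitions and 1 transversion over 20 sites: P = 2/20 = 0.100000, Q = 1/20 = 0.050000.
d = −0.5·ln(0.750000) − 0.25·ln(0.900000) = −0.5·(-0.287682) − 0.25·(-0.105361) = 0.1702.

0.1702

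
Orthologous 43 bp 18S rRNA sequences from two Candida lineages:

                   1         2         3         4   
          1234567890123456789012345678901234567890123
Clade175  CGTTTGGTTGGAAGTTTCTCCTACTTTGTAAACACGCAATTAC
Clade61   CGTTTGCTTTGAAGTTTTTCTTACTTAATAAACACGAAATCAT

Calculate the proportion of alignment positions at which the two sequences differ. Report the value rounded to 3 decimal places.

0.209

The sequences differ at positions 7 (G/C), 10 (G/T), 18 (C/T), 21 (C/T), 27 (T/A), 28 (G/A), 37 (C/A), 41 (T/C), 43 (C/T).
There are 9 differences over 43 sites, so p = 9/43 = 0.209.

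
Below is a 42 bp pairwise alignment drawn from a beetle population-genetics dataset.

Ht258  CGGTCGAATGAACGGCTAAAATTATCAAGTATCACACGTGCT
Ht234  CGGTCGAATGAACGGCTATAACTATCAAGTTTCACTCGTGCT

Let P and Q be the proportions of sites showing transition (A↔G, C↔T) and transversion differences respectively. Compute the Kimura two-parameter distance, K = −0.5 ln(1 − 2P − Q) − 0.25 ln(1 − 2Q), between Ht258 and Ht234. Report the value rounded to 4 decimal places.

Differing sites — 19:A/T (Tv); 22:T/C (Ti); 31:A/T (Tv); 36:A/T (Tv).
Of the 4 differences, 1 transition and 3 transversions over 42 sites: P = 1/42 = 0.023810, Q = 3/42 = 0.071429.
d = −0.5·ln(0.880951) − 0.25·ln(0.857142) = −0.5·(-0.126753) − 0.25·(-0.154152) = 0.1019.

0.1019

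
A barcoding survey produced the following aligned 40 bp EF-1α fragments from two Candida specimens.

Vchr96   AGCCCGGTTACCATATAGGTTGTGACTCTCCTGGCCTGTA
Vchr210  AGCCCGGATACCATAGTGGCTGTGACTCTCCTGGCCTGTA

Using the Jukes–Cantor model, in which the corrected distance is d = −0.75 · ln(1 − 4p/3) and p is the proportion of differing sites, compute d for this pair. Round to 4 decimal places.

0.1073

Mismatches occur at site 8 (T↔A), site 16 (T↔G), site 17 (A↔T), site 20 (T↔C).
p = 4/40 = 0.100000.
d = −0.75 · ln(1 − (4/3)·0.100000) = −0.75 · ln(0.866667) = −0.75 · (-0.143100) = 0.1073.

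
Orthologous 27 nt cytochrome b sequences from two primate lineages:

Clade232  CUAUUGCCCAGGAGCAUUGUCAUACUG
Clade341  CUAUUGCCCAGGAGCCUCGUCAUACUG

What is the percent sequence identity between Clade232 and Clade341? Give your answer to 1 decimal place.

Mismatches occur at site 16 (A→C), site 18 (U→C).
25 of the 27 sites match, so the percent identity is 25/27 × 100 = 92.6%.

92.6%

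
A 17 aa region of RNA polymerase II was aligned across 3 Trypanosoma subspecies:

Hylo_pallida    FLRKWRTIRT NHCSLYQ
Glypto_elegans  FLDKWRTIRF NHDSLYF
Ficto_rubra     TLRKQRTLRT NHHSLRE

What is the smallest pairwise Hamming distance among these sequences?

4

Pairwise Hamming distances:
  Hylo_pallida vs Glypto_elegans: 4
  Hylo_pallida vs Ficto_rubra: 6
  Glypto_elegans vs Ficto_rubra: 8
The smallest is 4, between Hylo_pallida and Glypto_elegans.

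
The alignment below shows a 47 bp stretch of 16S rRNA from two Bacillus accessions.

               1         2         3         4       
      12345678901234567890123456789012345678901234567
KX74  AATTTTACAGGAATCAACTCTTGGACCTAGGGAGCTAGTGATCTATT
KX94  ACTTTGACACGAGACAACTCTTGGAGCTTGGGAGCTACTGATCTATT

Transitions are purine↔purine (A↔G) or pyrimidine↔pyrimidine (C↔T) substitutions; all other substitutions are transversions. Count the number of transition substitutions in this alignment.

1

Differing sites — 2:A/C (Tv); 6:T/G (Tv); 10:G/C (Tv); 13:A/G (Ti); 14:T/A (Tv); 26:C/G (Tv); 29:A/T (Tv); 38:G/C (Tv).
Of the 8 differences, 1 transition and 7 transversions, so the answer is 1.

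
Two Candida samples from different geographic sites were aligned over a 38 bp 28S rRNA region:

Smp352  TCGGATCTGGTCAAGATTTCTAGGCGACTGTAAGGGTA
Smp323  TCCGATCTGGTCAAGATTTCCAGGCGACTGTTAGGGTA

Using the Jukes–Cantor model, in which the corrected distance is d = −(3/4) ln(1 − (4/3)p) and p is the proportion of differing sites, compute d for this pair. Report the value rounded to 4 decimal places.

The sequences differ at positions 3 (G/C), 21 (T/C), 32 (A/T).
p = 3/38 = 0.078947.
d = −0.75 · ln(1 − (4/3)·0.078947) = −0.75 · ln(0.894737) = −0.75 · (-0.111225) = 0.0834.

0.0834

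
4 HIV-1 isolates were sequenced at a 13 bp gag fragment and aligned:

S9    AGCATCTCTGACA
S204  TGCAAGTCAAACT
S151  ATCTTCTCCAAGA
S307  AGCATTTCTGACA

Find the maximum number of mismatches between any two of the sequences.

8

Pairwise Hamming distances:
  S9 vs S204: 6
  S9 vs S151: 5
  S9 vs S307: 1
  S204 vs S151: 8
  S204 vs S307: 6
  S151 vs S307: 6
The largest is 8, between S204 and S151.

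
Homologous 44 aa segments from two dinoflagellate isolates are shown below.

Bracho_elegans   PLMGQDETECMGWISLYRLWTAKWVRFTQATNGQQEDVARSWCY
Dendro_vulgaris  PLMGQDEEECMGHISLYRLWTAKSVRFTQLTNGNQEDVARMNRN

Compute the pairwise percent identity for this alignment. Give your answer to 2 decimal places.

Differing sites — 8:T/E; 13:W/H; 24:W/S; 30:A/L; 34:Q/N; 41:S/M; 42:W/N; 43:C/R; 44:Y/N.
35 of the 44 sites match, so the percent identity is 35/44 × 100 = 79.55%.

79.55%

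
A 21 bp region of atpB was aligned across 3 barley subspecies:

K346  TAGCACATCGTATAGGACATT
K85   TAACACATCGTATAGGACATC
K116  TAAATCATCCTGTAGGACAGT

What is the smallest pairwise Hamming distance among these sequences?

2

Pairwise Hamming distances:
  K346 vs K85: 2
  K346 vs K116: 6
  K85 vs K116: 6
The smallest is 2, between K346 and K85.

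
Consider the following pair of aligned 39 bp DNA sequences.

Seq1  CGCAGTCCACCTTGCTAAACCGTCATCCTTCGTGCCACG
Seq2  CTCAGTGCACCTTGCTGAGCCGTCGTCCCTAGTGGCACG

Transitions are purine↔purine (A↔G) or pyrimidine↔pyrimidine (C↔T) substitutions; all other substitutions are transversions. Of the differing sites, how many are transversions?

Differing sites — 2:G/T (Tv); 7:C/G (Tv); 17:A/G (Ti); 19:A/G (Ti); 25:A/G (Ti); 29:T/C (Ti); 31:C/A (Tv); 35:C/G (Tv).
Of the 8 differences, 4 transitions and 4 transversions, so the answer is 4.

4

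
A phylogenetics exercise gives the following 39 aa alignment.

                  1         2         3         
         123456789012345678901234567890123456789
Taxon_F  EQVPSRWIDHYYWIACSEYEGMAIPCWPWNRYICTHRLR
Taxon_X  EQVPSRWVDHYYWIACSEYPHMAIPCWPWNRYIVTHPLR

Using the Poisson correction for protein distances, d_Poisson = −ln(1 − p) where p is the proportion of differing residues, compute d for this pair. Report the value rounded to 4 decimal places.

0.1372

Mismatches occur at site 8 (I/V), site 20 (E/P), site 21 (G/H), site 34 (C/V), site 37 (R/P).
p = 5/39 = 0.128205.
d = −ln(1 − 0.128205) = −ln(0.871795) = 0.1372.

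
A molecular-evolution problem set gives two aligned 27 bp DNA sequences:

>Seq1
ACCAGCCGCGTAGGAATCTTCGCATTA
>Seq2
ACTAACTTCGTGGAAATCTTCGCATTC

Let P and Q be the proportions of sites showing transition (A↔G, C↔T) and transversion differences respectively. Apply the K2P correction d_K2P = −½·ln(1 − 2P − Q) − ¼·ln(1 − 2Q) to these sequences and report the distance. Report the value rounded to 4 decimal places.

0.3340

Mismatches occur at site 3 (C/T, transition), site 5 (G/A, transition), site 7 (C/T, transition), site 8 (G/T, transversion), site 12 (A/G, transition), site 14 (G/A, transition), site 27 (A/C, transversion).
Of the 7 differences, 5 transitions and 2 transversions over 27 sites: P = 5/27 = 0.185185, Q = 2/27 = 0.074074.
d = −0.5·ln(0.555556) − 0.25·ln(0.851852) = −0.5·(-0.587786) − 0.25·(-0.160342) = 0.3340.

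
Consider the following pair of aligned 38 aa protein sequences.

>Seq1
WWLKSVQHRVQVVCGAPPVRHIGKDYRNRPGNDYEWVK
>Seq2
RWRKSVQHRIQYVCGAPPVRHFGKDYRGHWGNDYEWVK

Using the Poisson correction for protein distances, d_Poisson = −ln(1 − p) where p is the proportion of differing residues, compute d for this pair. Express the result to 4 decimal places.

Mismatches occur at site 1 (W→R), site 3 (L→R), site 10 (V→I), site 12 (V→Y), site 22 (I→F), site 28 (N→G), site 29 (R→H), site 30 (P→W).
p = 8/38 = 0.210526.
d = −ln(1 − 0.210526) = −ln(0.789474) = 0.2364.

0.2364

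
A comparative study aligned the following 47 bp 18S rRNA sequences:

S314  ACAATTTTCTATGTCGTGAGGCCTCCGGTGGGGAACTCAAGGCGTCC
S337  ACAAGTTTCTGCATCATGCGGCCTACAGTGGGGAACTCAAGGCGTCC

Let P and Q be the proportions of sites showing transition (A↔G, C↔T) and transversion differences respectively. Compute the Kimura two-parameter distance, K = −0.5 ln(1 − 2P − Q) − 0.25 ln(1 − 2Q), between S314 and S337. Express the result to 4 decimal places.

0.1960

The sequences differ at positions 5 (T/G, transversion), 11 (A/G, transition), 12 (T/C, transition), 13 (G/A, transition), 16 (G/A, transition), 19 (A/C, transversion), 25 (C/A, transversion), 27 (G/A, transition).
Of the 8 differences, 5 transitions and 3 transversions over 47 sites: P = 5/47 = 0.106383, Q = 3/47 = 0.063830.
d = −0.5·ln(0.723404) − 0.25·ln(0.872340) = −0.5·(-0.323787) − 0.25·(-0.136576) = 0.1960.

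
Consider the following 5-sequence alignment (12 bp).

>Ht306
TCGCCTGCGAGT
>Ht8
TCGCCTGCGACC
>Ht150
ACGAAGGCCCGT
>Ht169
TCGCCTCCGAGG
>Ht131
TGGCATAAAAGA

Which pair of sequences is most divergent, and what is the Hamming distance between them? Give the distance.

Pairwise Hamming distances:
  Ht306 vs Ht8: 2
  Ht306 vs Ht150: 6
  Ht306 vs Ht169: 2
  Ht306 vs Ht131: 6
  Ht8 vs Ht150: 8
  Ht8 vs Ht169: 3
  Ht8 vs Ht131: 7
  Ht150 vs Ht169: 8
  Ht150 vs Ht131: 9
  Ht169 vs Ht131: 6
The largest is 9, between Ht150 and Ht131.

9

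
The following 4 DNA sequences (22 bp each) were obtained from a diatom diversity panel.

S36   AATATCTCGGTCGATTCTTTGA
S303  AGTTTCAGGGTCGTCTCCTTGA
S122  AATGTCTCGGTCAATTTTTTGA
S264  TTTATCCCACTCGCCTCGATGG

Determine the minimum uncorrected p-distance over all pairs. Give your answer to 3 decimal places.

0.136

Pairwise Hamming distances:
  S36 vs S303: 7
  S36 vs S122: 3
  S36 vs S264: 10
  S303 vs S122: 9
  S303 vs S264: 11
  S122 vs S264: 13
The smallest is 3 mismatches, between S36 and S122; p = 3/22 = 0.136.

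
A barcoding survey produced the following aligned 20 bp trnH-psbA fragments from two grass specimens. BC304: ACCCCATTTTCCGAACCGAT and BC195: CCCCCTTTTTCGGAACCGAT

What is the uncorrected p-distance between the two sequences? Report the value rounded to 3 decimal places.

0.150

The sequences differ at positions 1 (A/C), 6 (A/T), 12 (C/G).
There are 3 differences over 20 sites, so p = 3/20 = 0.150.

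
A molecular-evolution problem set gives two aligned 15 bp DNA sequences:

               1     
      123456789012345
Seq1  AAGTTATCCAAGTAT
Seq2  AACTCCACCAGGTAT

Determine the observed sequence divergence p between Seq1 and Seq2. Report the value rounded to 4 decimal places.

0.3333

Mismatches occur at site 3 (G→C), site 5 (T→C), site 6 (A→C), site 7 (T→A), site 11 (A→G).
There are 5 differences over 15 sites, so p = 5/15 = 0.3333.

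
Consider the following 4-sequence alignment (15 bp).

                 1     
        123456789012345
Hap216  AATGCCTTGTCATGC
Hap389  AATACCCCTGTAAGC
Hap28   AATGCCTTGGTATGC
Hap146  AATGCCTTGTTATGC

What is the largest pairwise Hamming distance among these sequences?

Pairwise Hamming distances:
  Hap216 vs Hap389: 7
  Hap216 vs Hap28: 2
  Hap216 vs Hap146: 1
  Hap389 vs Hap28: 5
  Hap389 vs Hap146: 6
  Hap28 vs Hap146: 1
The largest is 7, between Hap216 and Hap389.

7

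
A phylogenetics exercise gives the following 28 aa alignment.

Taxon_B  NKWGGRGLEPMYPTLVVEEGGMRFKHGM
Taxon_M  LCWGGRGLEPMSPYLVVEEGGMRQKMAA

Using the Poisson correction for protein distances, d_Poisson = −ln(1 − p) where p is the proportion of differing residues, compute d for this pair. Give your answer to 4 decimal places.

0.3365

Differing sites — 1:N/L; 2:K/C; 12:Y/S; 14:T/Y; 24:F/Q; 26:H/M; 27:G/A; 28:M/A.
p = 8/28 = 0.285714.
d = −ln(1 − 0.285714) = −ln(0.714286) = 0.3365.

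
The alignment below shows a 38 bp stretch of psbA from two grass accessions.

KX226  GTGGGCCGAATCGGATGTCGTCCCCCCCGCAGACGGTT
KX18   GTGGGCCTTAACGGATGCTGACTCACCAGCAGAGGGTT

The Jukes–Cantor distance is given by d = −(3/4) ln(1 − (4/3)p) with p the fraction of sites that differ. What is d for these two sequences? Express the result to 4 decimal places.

The sequences differ at positions 8 (G/T), 9 (A/T), 11 (T/A), 18 (T/C), 19 (C/T), 21 (T/A), 23 (C/T), 25 (C/A), 28 (C/A), 34 (C/G).
p = 10/38 = 0.263158.
d = −0.75 · ln(1 − (4/3)·0.263158) = −0.75 · ln(0.649123) = −0.75 · (-0.432133) = 0.3241.

0.3241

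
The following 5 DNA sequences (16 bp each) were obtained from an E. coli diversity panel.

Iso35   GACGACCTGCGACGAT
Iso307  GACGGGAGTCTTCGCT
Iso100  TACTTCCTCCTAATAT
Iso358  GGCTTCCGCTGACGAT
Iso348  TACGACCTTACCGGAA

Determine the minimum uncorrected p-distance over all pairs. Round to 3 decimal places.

0.375

Pairwise Hamming distances:
  Iso35 vs Iso307: 8
  Iso35 vs Iso100: 7
  Iso35 vs Iso358: 6
  Iso35 vs Iso348: 7
  Iso307 vs Iso100: 11
  Iso307 vs Iso358: 10
  Iso307 vs Iso348: 11
  Iso100 vs Iso358: 7
  Iso100 vs Iso348: 9
  Iso358 vs Iso348: 11
The smallest is 6 mismatches, between Iso35 and Iso358; p = 6/16 = 0.375.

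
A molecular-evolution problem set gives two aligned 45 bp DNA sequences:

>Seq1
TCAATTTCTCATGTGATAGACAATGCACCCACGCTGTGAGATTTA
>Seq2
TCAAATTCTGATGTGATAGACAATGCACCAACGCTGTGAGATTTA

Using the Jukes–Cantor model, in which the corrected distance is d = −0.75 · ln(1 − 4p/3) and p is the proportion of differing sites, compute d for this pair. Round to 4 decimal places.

0.0698

Differing sites — 5:T/A; 10:C/G; 30:C/A.
p = 3/45 = 0.066667.
d = −0.75 · ln(1 − (4/3)·0.066667) = −0.75 · ln(0.911111) = −0.75 · (-0.093091) = 0.0698.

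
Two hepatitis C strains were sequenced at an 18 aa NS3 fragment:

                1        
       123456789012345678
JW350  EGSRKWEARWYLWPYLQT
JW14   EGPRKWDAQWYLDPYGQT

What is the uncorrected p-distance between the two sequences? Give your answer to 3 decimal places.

0.278

Differing sites — 3:S/P; 7:E/D; 9:R/Q; 13:W/D; 16:L/G.
There are 5 differences over 18 sites, so p = 5/18 = 0.278.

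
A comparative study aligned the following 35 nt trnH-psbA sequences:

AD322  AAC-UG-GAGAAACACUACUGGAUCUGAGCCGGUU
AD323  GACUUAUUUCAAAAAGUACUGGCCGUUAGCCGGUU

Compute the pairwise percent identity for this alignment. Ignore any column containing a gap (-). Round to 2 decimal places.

Excluding the 2 gap columns leaves 33 comparable sites.
Differing sites — 1:A/G; 6:G/A; 8:G/U; 9:A/U; 10:G/C; 14:C/A; 16:C/G; 23:A/C; 24:U/C; 25:C/G; 27:G/U.
22 of the 33 comparable sites match, so the percent identity is 22/33 × 100 = 66.67%.

66.67%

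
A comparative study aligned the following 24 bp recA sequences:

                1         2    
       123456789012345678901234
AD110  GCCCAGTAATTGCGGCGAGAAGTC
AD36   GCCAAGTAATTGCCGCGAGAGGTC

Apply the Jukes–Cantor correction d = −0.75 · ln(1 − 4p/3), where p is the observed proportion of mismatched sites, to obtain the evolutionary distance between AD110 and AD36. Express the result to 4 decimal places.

0.1367

The sequences differ at positions 4 (C/A), 14 (G/C), 21 (A/G).
p = 3/24 = 0.125000.
d = −0.75 · ln(1 − (4/3)·0.125000) = −0.75 · ln(0.833333) = −0.75 · (-0.182322) = 0.1367.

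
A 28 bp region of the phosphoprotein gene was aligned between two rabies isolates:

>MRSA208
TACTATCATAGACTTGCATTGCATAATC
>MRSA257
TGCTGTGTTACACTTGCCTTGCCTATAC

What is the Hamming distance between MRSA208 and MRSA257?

Differing sites — 2:A/G; 5:A/G; 7:C/G; 8:A/T; 11:G/C; 18:A/C; 23:A/C; 26:A/T; 27:T/A.
That gives 9 mismatches out of 28 aligned sites, so the Hamming distance is 9.

9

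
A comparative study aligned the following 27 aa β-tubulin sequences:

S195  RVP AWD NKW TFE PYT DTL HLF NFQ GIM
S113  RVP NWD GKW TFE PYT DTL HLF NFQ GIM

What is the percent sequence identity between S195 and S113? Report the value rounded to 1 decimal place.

92.6%

The sequences differ at positions 4 (A/N), 7 (N/G).
25 of the 27 sites match, so the percent identity is 25/27 × 100 = 92.6%.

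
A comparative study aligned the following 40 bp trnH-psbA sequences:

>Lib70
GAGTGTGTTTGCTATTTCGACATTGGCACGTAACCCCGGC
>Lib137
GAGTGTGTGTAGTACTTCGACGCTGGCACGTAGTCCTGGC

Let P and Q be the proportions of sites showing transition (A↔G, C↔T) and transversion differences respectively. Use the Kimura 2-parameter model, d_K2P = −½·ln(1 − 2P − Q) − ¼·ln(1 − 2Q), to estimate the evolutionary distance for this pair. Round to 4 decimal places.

Differing sites — 9:T/G (Tv); 11:G/A (Ti); 12:C/G (Tv); 15:T/C (Ti); 22:A/G (Ti); 23:T/C (Ti); 33:A/G (Ti); 34:C/T (Ti); 37:C/T (Ti).
Of the 9 differences, 7 transitions and 2 transversions over 40 sites: P = 7/40 = 0.175000, Q = 2/40 = 0.050000.
d = −0.5·ln(0.600000) − 0.25·ln(0.900000) = −0.5·(-0.510826) − 0.25·(-0.105361) = 0.2818.

0.2818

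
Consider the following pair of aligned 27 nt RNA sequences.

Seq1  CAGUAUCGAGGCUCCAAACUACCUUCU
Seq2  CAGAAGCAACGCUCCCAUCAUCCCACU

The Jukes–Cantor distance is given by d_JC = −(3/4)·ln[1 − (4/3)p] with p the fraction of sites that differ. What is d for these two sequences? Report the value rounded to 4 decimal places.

0.5107

Mismatches occur at site 4 (U/A), site 6 (U/G), site 8 (G/A), site 10 (G/C), site 16 (A/C), site 18 (A/U), site 20 (U/A), site 21 (A/U), site 24 (U/C), site 25 (U/A).
p = 10/27 = 0.370370.
d = −0.75 · ln(1 − (4/3)·0.370370) = −0.75 · ln(0.506173) = −0.75 · (-0.680877) = 0.5107.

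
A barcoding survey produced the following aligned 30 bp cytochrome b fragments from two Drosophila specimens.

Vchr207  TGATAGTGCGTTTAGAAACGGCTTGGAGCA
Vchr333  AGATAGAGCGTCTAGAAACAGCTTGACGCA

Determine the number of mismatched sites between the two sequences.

Differing sites — 1:T/A; 7:T/A; 12:T/C; 20:G/A; 26:G/A; 27:A/C.
That gives 6 mismatches out of 30 aligned sites, so the Hamming distance is 6.

6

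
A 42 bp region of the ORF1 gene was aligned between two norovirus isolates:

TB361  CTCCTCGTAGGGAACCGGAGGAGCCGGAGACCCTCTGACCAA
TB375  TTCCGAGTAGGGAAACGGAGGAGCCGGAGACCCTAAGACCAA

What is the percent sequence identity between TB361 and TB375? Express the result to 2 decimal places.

Mismatches occur at site 1 (C↔T), site 5 (T↔G), site 6 (C↔A), site 15 (C↔A), site 35 (C↔A), site 36 (T↔A).
36 of the 42 sites match, so the percent identity is 36/42 × 100 = 85.71%.

85.71%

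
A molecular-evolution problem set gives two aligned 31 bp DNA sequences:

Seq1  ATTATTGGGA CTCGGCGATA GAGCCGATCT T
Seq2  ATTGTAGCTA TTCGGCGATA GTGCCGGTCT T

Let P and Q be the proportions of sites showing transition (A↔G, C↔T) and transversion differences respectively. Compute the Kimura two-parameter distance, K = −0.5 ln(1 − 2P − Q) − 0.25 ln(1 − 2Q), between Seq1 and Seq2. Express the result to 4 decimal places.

Mismatches occur at site 4 (A→G, transition), site 6 (T→A, transversion), site 8 (G→C, transversion), site 9 (G→T, transversion), site 11 (C→T, transition), site 22 (A→T, transversion), site 27 (A→G, transition).
Of the 7 differences, 3 transitions and 4 transversions over 31 sites: P = 3/31 = 0.096774, Q = 4/31 = 0.129032.
d = −0.5·ln(0.677420) − 0.25·ln(0.741936) = −0.5·(-0.389464) − 0.25·(-0.298492) = 0.2694.

0.2694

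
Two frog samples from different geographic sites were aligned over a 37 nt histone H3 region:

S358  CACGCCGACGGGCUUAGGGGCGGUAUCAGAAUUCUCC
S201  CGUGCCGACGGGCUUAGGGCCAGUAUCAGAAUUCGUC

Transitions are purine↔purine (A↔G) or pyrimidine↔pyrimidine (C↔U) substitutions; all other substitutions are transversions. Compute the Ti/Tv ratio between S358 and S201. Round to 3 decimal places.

2.000

Mismatches occur at site 2 (A/G, transition), site 3 (C/U, transition), site 20 (G/C, transversion), site 22 (G/A, transition), site 35 (U/G, transversion), site 36 (C/U, transition).
Of the 6 differences, 4 transitions and 2 transversions, so Ti/Tv = 4/2 = 2.000.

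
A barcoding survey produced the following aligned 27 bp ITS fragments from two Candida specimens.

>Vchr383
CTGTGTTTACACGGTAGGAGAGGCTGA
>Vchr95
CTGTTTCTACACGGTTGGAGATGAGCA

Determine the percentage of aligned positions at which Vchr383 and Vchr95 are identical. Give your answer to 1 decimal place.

74.1%

The sequences differ at positions 5 (G/T), 7 (T/C), 16 (A/T), 22 (G/T), 24 (C/A), 25 (T/G), 26 (G/C).
20 of the 27 sites match, so the percent identity is 20/27 × 100 = 74.1%.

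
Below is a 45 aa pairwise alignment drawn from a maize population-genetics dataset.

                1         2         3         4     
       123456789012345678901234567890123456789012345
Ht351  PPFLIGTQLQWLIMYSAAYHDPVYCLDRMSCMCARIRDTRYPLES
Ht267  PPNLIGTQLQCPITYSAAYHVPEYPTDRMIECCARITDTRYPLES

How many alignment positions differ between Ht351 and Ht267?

12

Differing sites — 3:F/N; 11:W/C; 12:L/P; 14:M/T; 21:D/V; 23:V/E; 25:C/P; 26:L/T; 30:S/I; 31:C/E; 32:M/C; 37:R/T.
That gives 12 mismatches out of 45 aligned sites, so the Hamming distance is 12.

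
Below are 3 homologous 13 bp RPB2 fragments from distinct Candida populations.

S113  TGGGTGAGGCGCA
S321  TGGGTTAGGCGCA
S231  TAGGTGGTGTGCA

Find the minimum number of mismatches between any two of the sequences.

1

Pairwise Hamming distances:
  S113 vs S321: 1
  S113 vs S231: 4
  S321 vs S231: 5
The smallest is 1, between S113 and S321.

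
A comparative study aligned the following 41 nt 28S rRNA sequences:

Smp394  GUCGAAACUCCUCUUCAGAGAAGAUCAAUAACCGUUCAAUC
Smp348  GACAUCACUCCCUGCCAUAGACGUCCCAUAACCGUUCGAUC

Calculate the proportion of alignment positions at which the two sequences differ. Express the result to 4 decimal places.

0.3415

The sequences differ at positions 2 (U/A), 4 (G/A), 5 (A/U), 6 (A/C), 12 (U/C), 13 (C/U), 14 (U/G), 15 (U/C), 18 (G/U), 22 (A/C), 24 (A/U), 25 (U/C), 27 (A/C), 38 (A/G).
There are 14 differences over 41 sites, so p = 14/41 = 0.3415.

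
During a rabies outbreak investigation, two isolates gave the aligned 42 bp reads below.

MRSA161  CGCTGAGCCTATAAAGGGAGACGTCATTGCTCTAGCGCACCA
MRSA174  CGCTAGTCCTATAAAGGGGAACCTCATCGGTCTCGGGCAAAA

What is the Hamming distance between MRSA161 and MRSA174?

12

Mismatches occur at site 5 (G→A), site 6 (A→G), site 7 (G→T), site 19 (A→G), site 20 (G→A), site 23 (G→C), site 28 (T→C), site 30 (C→G), site 34 (A→C), site 36 (C→G), site 40 (C→A), site 41 (C→A).
That gives 12 mismatches out of 42 aligned sites, so the Hamming distance is 12.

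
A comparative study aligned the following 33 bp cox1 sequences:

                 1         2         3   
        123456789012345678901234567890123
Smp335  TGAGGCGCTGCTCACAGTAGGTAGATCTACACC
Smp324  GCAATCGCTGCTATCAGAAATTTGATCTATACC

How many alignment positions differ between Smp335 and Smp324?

11

The sequences differ at positions 1 (T/G), 2 (G/C), 4 (G/A), 5 (G/T), 13 (C/A), 14 (A/T), 18 (T/A), 20 (G/A), 21 (G/T), 23 (A/T), 30 (C/T).
That gives 11 mismatches out of 33 aligned sites, so the Hamming distance is 11.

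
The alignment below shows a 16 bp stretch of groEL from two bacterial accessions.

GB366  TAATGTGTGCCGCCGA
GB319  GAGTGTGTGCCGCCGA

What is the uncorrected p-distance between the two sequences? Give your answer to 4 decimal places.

0.1250

Differing sites — 1:T/G; 3:A/G.
There are 2 differences over 16 sites, so p = 2/16 = 0.1250.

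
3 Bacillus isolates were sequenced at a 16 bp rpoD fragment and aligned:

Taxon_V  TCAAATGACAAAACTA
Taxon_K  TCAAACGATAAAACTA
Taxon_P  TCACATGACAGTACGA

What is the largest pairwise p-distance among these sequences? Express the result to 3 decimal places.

Pairwise Hamming distances:
  Taxon_V vs Taxon_K: 2
  Taxon_V vs Taxon_P: 4
  Taxon_K vs Taxon_P: 6
The largest is 6 mismatches, between Taxon_K and Taxon_P; p = 6/16 = 0.375.

0.375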